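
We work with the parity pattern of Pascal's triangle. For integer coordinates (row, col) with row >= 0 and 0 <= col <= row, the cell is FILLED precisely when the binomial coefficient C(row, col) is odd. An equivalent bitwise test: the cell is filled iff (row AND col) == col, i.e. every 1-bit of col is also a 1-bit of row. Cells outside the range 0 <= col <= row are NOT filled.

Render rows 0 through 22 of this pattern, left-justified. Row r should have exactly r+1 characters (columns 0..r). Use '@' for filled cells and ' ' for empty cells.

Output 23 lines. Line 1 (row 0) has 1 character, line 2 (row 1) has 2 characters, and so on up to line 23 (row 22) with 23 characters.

r0=0: @
r1=1: @@
r2=10: @ @
r3=11: @@@@
r4=100: @   @
r5=101: @@  @@
r6=110: @ @ @ @
r7=111: @@@@@@@@
r8=1000: @       @
r9=1001: @@      @@
r10=1010: @ @     @ @
r11=1011: @@@@    @@@@
r12=1100: @   @   @   @
r13=1101: @@  @@  @@  @@
r14=1110: @ @ @ @ @ @ @ @
r15=1111: @@@@@@@@@@@@@@@@
r16=10000: @               @
r17=10001: @@              @@
r18=10010: @ @             @ @
r19=10011: @@@@            @@@@
r20=10100: @   @           @   @
r21=10101: @@  @@          @@  @@
r22=10110: @ @ @ @         @ @ @ @

Answer: @
@@
@ @
@@@@
@   @
@@  @@
@ @ @ @
@@@@@@@@
@       @
@@      @@
@ @     @ @
@@@@    @@@@
@   @   @   @
@@  @@  @@  @@
@ @ @ @ @ @ @ @
@@@@@@@@@@@@@@@@
@               @
@@              @@
@ @             @ @
@@@@            @@@@
@   @           @   @
@@  @@          @@  @@
@ @ @ @         @ @ @ @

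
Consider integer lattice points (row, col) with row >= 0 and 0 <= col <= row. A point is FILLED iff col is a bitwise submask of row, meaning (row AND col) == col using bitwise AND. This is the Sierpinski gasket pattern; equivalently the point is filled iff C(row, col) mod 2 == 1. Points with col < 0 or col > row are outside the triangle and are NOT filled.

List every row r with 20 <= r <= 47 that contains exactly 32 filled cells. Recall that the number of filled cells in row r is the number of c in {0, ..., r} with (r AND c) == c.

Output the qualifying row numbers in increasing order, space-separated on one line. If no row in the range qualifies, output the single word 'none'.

Answer: 31 47

Derivation:
Row r has 2^popcount(r) filled cells, so we need popcount(r) = log2(32) = 5.
Scan r = 20..47 and keep those with exactly 5 one-bits:
r=20=10100 popcount=2 -> skip
r=21=10101 popcount=3 -> skip
r=22=10110 popcount=3 -> skip
r=23=10111 popcount=4 -> skip
r=24=11000 popcount=2 -> skip
r=25=11001 popcount=3 -> skip
r=26=11010 popcount=3 -> skip
r=27=11011 popcount=4 -> skip
r=28=11100 popcount=3 -> skip
r=29=11101 popcount=4 -> skip
r=30=11110 popcount=4 -> skip
r=31=11111 popcount=5 -> KEEP
r=32=100000 popcount=1 -> skip
r=33=100001 popcount=2 -> skip
r=34=100010 popcount=2 -> skip
r=35=100011 popcount=3 -> skip
r=36=100100 popcount=2 -> skip
r=37=100101 popcount=3 -> skip
r=38=100110 popcount=3 -> skip
r=39=100111 popcount=4 -> skip
r=40=101000 popcount=2 -> skip
r=41=101001 popcount=3 -> skip
r=42=101010 popcount=3 -> skip
r=43=101011 popcount=4 -> skip
r=44=101100 popcount=3 -> skip
r=45=101101 popcount=4 -> skip
r=46=101110 popcount=4 -> skip
r=47=101111 popcount=5 -> KEEP
Kept rows: 31 47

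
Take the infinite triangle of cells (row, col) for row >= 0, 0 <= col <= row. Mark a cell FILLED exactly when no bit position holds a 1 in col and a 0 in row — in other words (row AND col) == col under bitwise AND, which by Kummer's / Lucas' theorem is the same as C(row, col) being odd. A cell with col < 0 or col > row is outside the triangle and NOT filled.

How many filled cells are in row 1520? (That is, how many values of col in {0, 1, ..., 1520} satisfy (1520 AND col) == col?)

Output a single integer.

Answer: 64

Derivation:
1520 in binary = 10111110000
popcount(1520) = number of 1-bits in 10111110000 = 6
A col c satisfies (1520 AND c) == c iff every set bit of c is also set in 1520; each of the 6 set bits of 1520 can independently be on or off in c.
count = 2^6 = 64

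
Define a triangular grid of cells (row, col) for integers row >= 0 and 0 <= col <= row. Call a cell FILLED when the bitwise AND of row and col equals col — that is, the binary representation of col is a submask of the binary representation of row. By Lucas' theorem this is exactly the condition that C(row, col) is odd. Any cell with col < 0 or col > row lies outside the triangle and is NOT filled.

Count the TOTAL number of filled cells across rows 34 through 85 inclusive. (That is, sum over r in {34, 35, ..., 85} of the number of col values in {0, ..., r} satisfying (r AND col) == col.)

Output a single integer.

r34=100010 pc2: +4 =4
r35=100011 pc3: +8 =12
r36=100100 pc2: +4 =16
r37=100101 pc3: +8 =24
r38=100110 pc3: +8 =32
r39=100111 pc4: +16 =48
r40=101000 pc2: +4 =52
r41=101001 pc3: +8 =60
r42=101010 pc3: +8 =68
r43=101011 pc4: +16 =84
r44=101100 pc3: +8 =92
r45=101101 pc4: +16 =108
r46=101110 pc4: +16 =124
r47=101111 pc5: +32 =156
r48=110000 pc2: +4 =160
r49=110001 pc3: +8 =168
r50=110010 pc3: +8 =176
r51=110011 pc4: +16 =192
r52=110100 pc3: +8 =200
r53=110101 pc4: +16 =216
r54=110110 pc4: +16 =232
r55=110111 pc5: +32 =264
r56=111000 pc3: +8 =272
r57=111001 pc4: +16 =288
r58=111010 pc4: +16 =304
r59=111011 pc5: +32 =336
r60=111100 pc4: +16 =352
r61=111101 pc5: +32 =384
r62=111110 pc5: +32 =416
r63=111111 pc6: +64 =480
r64=1000000 pc1: +2 =482
r65=1000001 pc2: +4 =486
r66=1000010 pc2: +4 =490
r67=1000011 pc3: +8 =498
r68=1000100 pc2: +4 =502
r69=1000101 pc3: +8 =510
r70=1000110 pc3: +8 =518
r71=1000111 pc4: +16 =534
r72=1001000 pc2: +4 =538
r73=1001001 pc3: +8 =546
r74=1001010 pc3: +8 =554
r75=1001011 pc4: +16 =570
r76=1001100 pc3: +8 =578
r77=1001101 pc4: +16 =594
r78=1001110 pc4: +16 =610
r79=1001111 pc5: +32 =642
r80=1010000 pc2: +4 =646
r81=1010001 pc3: +8 =654
r82=1010010 pc3: +8 =662
r83=1010011 pc4: +16 =678
r84=1010100 pc3: +8 =686
r85=1010101 pc4: +16 =702

Answer: 702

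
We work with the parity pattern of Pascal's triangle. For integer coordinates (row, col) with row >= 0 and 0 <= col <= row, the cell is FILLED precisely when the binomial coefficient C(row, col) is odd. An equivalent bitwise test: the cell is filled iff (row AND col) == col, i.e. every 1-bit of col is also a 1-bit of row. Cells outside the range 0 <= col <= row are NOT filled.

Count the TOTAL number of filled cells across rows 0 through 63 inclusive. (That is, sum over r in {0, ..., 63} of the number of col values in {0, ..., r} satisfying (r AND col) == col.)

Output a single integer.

Answer: 729

Derivation:
r0=0 pc0: +1 =1
r1=1 pc1: +2 =3
r2=10 pc1: +2 =5
r3=11 pc2: +4 =9
r4=100 pc1: +2 =11
r5=101 pc2: +4 =15
r6=110 pc2: +4 =19
r7=111 pc3: +8 =27
r8=1000 pc1: +2 =29
r9=1001 pc2: +4 =33
r10=1010 pc2: +4 =37
r11=1011 pc3: +8 =45
r12=1100 pc2: +4 =49
r13=1101 pc3: +8 =57
r14=1110 pc3: +8 =65
r15=1111 pc4: +16 =81
r16=10000 pc1: +2 =83
r17=10001 pc2: +4 =87
r18=10010 pc2: +4 =91
r19=10011 pc3: +8 =99
r20=10100 pc2: +4 =103
r21=10101 pc3: +8 =111
r22=10110 pc3: +8 =119
r23=10111 pc4: +16 =135
r24=11000 pc2: +4 =139
r25=11001 pc3: +8 =147
r26=11010 pc3: +8 =155
r27=11011 pc4: +16 =171
r28=11100 pc3: +8 =179
r29=11101 pc4: +16 =195
r30=11110 pc4: +16 =211
r31=11111 pc5: +32 =243
r32=100000 pc1: +2 =245
r33=100001 pc2: +4 =249
r34=100010 pc2: +4 =253
r35=100011 pc3: +8 =261
r36=100100 pc2: +4 =265
r37=100101 pc3: +8 =273
r38=100110 pc3: +8 =281
r39=100111 pc4: +16 =297
r40=101000 pc2: +4 =301
r41=101001 pc3: +8 =309
r42=101010 pc3: +8 =317
r43=101011 pc4: +16 =333
r44=101100 pc3: +8 =341
r45=101101 pc4: +16 =357
r46=101110 pc4: +16 =373
r47=101111 pc5: +32 =405
r48=110000 pc2: +4 =409
r49=110001 pc3: +8 =417
r50=110010 pc3: +8 =425
r51=110011 pc4: +16 =441
r52=110100 pc3: +8 =449
r53=110101 pc4: +16 =465
r54=110110 pc4: +16 =481
r55=110111 pc5: +32 =513
r56=111000 pc3: +8 =521
r57=111001 pc4: +16 =537
r58=111010 pc4: +16 =553
r59=111011 pc5: +32 =585
r60=111100 pc4: +16 =601
r61=111101 pc5: +32 =633
r62=111110 pc5: +32 =665
r63=111111 pc6: +64 =729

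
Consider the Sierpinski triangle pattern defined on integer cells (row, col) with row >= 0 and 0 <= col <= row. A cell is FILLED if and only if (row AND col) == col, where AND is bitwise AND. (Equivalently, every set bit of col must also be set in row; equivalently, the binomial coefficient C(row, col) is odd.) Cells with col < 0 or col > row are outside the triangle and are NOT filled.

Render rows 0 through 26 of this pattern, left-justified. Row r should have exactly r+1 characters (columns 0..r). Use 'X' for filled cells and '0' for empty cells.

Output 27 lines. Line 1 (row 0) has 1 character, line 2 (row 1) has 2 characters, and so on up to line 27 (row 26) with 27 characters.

r0=0: X
r1=1: XX
r2=10: X0X
r3=11: XXXX
r4=100: X000X
r5=101: XX00XX
r6=110: X0X0X0X
r7=111: XXXXXXXX
r8=1000: X0000000X
r9=1001: XX000000XX
r10=1010: X0X00000X0X
r11=1011: XXXX0000XXXX
r12=1100: X000X000X000X
r13=1101: XX00XX00XX00XX
r14=1110: X0X0X0X0X0X0X0X
r15=1111: XXXXXXXXXXXXXXXX
r16=10000: X000000000000000X
r17=10001: XX00000000000000XX
r18=10010: X0X0000000000000X0X
r19=10011: XXXX000000000000XXXX
r20=10100: X000X00000000000X000X
r21=10101: XX00XX0000000000XX00XX
r22=10110: X0X0X0X000000000X0X0X0X
r23=10111: XXXXXXXX00000000XXXXXXXX
r24=11000: X0000000X0000000X0000000X
r25=11001: XX000000XX000000XX000000XX
r26=11010: X0X00000X0X00000X0X00000X0X

Answer: X
XX
X0X
XXXX
X000X
XX00XX
X0X0X0X
XXXXXXXX
X0000000X
XX000000XX
X0X00000X0X
XXXX0000XXXX
X000X000X000X
XX00XX00XX00XX
X0X0X0X0X0X0X0X
XXXXXXXXXXXXXXXX
X000000000000000X
XX00000000000000XX
X0X0000000000000X0X
XXXX000000000000XXXX
X000X00000000000X000X
XX00XX0000000000XX00XX
X0X0X0X000000000X0X0X0X
XXXXXXXX00000000XXXXXXXX
X0000000X0000000X0000000X
XX000000XX000000XX000000XX
X0X00000X0X00000X0X00000X0X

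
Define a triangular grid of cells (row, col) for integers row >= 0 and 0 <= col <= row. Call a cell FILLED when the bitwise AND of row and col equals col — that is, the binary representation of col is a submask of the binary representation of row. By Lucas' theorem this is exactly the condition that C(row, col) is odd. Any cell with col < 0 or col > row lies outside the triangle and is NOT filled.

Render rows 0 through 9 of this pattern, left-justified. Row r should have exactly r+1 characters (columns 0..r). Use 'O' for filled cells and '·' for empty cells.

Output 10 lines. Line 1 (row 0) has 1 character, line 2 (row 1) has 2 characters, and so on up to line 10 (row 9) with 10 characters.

Answer: O
OO
O·O
OOOO
O···O
OO··OO
O·O·O·O
OOOOOOOO
O·······O
OO······OO

Derivation:
r0=0: O
r1=1: OO
r2=10: O·O
r3=11: OOOO
r4=100: O···O
r5=101: OO··OO
r6=110: O·O·O·O
r7=111: OOOOOOOO
r8=1000: O·······O
r9=1001: OO······OO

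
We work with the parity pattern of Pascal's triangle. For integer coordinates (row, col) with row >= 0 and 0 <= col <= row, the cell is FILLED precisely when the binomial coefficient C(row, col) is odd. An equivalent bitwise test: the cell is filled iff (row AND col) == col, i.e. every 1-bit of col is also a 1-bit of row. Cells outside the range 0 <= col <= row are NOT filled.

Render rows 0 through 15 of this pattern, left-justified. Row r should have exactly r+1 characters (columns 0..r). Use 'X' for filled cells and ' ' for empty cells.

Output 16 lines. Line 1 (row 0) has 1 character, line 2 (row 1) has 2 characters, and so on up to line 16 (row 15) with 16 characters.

Answer: X
XX
X X
XXXX
X   X
XX  XX
X X X X
XXXXXXXX
X       X
XX      XX
X X     X X
XXXX    XXXX
X   X   X   X
XX  XX  XX  XX
X X X X X X X X
XXXXXXXXXXXXXXXX

Derivation:
r0=0: X
r1=1: XX
r2=10: X X
r3=11: XXXX
r4=100: X   X
r5=101: XX  XX
r6=110: X X X X
r7=111: XXXXXXXX
r8=1000: X       X
r9=1001: XX      XX
r10=1010: X X     X X
r11=1011: XXXX    XXXX
r12=1100: X   X   X   X
r13=1101: XX  XX  XX  XX
r14=1110: X X X X X X X X
r15=1111: XXXXXXXXXXXXXXXX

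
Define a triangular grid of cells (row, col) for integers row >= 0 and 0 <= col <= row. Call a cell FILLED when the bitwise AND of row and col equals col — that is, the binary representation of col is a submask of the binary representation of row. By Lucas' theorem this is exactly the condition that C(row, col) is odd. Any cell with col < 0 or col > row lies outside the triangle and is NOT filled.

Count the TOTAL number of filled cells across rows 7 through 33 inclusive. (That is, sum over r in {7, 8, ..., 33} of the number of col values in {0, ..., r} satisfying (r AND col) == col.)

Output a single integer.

r7=111 pc3: +8 =8
r8=1000 pc1: +2 =10
r9=1001 pc2: +4 =14
r10=1010 pc2: +4 =18
r11=1011 pc3: +8 =26
r12=1100 pc2: +4 =30
r13=1101 pc3: +8 =38
r14=1110 pc3: +8 =46
r15=1111 pc4: +16 =62
r16=10000 pc1: +2 =64
r17=10001 pc2: +4 =68
r18=10010 pc2: +4 =72
r19=10011 pc3: +8 =80
r20=10100 pc2: +4 =84
r21=10101 pc3: +8 =92
r22=10110 pc3: +8 =100
r23=10111 pc4: +16 =116
r24=11000 pc2: +4 =120
r25=11001 pc3: +8 =128
r26=11010 pc3: +8 =136
r27=11011 pc4: +16 =152
r28=11100 pc3: +8 =160
r29=11101 pc4: +16 =176
r30=11110 pc4: +16 =192
r31=11111 pc5: +32 =224
r32=100000 pc1: +2 =226
r33=100001 pc2: +4 =230

Answer: 230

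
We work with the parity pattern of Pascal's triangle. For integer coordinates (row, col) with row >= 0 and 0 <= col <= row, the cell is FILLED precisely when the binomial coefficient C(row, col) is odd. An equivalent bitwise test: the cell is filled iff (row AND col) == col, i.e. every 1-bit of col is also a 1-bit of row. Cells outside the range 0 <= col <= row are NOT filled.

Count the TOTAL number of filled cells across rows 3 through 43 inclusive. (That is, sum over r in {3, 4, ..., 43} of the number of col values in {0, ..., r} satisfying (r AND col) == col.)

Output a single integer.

Answer: 328

Derivation:
r3=11 pc2: +4 =4
r4=100 pc1: +2 =6
r5=101 pc2: +4 =10
r6=110 pc2: +4 =14
r7=111 pc3: +8 =22
r8=1000 pc1: +2 =24
r9=1001 pc2: +4 =28
r10=1010 pc2: +4 =32
r11=1011 pc3: +8 =40
r12=1100 pc2: +4 =44
r13=1101 pc3: +8 =52
r14=1110 pc3: +8 =60
r15=1111 pc4: +16 =76
r16=10000 pc1: +2 =78
r17=10001 pc2: +4 =82
r18=10010 pc2: +4 =86
r19=10011 pc3: +8 =94
r20=10100 pc2: +4 =98
r21=10101 pc3: +8 =106
r22=10110 pc3: +8 =114
r23=10111 pc4: +16 =130
r24=11000 pc2: +4 =134
r25=11001 pc3: +8 =142
r26=11010 pc3: +8 =150
r27=11011 pc4: +16 =166
r28=11100 pc3: +8 =174
r29=11101 pc4: +16 =190
r30=11110 pc4: +16 =206
r31=11111 pc5: +32 =238
r32=100000 pc1: +2 =240
r33=100001 pc2: +4 =244
r34=100010 pc2: +4 =248
r35=100011 pc3: +8 =256
r36=100100 pc2: +4 =260
r37=100101 pc3: +8 =268
r38=100110 pc3: +8 =276
r39=100111 pc4: +16 =292
r40=101000 pc2: +4 =296
r41=101001 pc3: +8 =304
r42=101010 pc3: +8 =312
r43=101011 pc4: +16 =328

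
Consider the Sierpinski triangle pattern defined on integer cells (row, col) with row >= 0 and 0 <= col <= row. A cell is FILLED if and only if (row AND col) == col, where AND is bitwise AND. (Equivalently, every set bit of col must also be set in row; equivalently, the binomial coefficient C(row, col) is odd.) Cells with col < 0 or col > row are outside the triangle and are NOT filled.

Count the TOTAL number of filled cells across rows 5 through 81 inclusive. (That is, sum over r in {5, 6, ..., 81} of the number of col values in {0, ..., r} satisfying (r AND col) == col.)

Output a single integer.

r5=101 pc2: +4 =4
r6=110 pc2: +4 =8
r7=111 pc3: +8 =16
r8=1000 pc1: +2 =18
r9=1001 pc2: +4 =22
r10=1010 pc2: +4 =26
r11=1011 pc3: +8 =34
r12=1100 pc2: +4 =38
r13=1101 pc3: +8 =46
r14=1110 pc3: +8 =54
r15=1111 pc4: +16 =70
r16=10000 pc1: +2 =72
r17=10001 pc2: +4 =76
r18=10010 pc2: +4 =80
r19=10011 pc3: +8 =88
r20=10100 pc2: +4 =92
r21=10101 pc3: +8 =100
r22=10110 pc3: +8 =108
r23=10111 pc4: +16 =124
r24=11000 pc2: +4 =128
r25=11001 pc3: +8 =136
r26=11010 pc3: +8 =144
r27=11011 pc4: +16 =160
r28=11100 pc3: +8 =168
r29=11101 pc4: +16 =184
r30=11110 pc4: +16 =200
r31=11111 pc5: +32 =232
r32=100000 pc1: +2 =234
r33=100001 pc2: +4 =238
r34=100010 pc2: +4 =242
r35=100011 pc3: +8 =250
r36=100100 pc2: +4 =254
r37=100101 pc3: +8 =262
r38=100110 pc3: +8 =270
r39=100111 pc4: +16 =286
r40=101000 pc2: +4 =290
r41=101001 pc3: +8 =298
r42=101010 pc3: +8 =306
r43=101011 pc4: +16 =322
r44=101100 pc3: +8 =330
r45=101101 pc4: +16 =346
r46=101110 pc4: +16 =362
r47=101111 pc5: +32 =394
r48=110000 pc2: +4 =398
r49=110001 pc3: +8 =406
r50=110010 pc3: +8 =414
r51=110011 pc4: +16 =430
r52=110100 pc3: +8 =438
r53=110101 pc4: +16 =454
r54=110110 pc4: +16 =470
r55=110111 pc5: +32 =502
r56=111000 pc3: +8 =510
r57=111001 pc4: +16 =526
r58=111010 pc4: +16 =542
r59=111011 pc5: +32 =574
r60=111100 pc4: +16 =590
r61=111101 pc5: +32 =622
r62=111110 pc5: +32 =654
r63=111111 pc6: +64 =718
r64=1000000 pc1: +2 =720
r65=1000001 pc2: +4 =724
r66=1000010 pc2: +4 =728
r67=1000011 pc3: +8 =736
r68=1000100 pc2: +4 =740
r69=1000101 pc3: +8 =748
r70=1000110 pc3: +8 =756
r71=1000111 pc4: +16 =772
r72=1001000 pc2: +4 =776
r73=1001001 pc3: +8 =784
r74=1001010 pc3: +8 =792
r75=1001011 pc4: +16 =808
r76=1001100 pc3: +8 =816
r77=1001101 pc4: +16 =832
r78=1001110 pc4: +16 =848
r79=1001111 pc5: +32 =880
r80=1010000 pc2: +4 =884
r81=1010001 pc3: +8 =892

Answer: 892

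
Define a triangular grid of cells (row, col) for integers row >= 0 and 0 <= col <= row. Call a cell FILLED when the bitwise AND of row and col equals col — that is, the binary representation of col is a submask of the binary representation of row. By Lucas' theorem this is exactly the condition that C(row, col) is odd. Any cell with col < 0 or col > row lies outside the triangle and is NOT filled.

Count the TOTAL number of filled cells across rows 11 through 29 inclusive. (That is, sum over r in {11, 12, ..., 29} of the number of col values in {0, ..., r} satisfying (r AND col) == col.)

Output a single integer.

Answer: 158

Derivation:
r11=1011 pc3: +8 =8
r12=1100 pc2: +4 =12
r13=1101 pc3: +8 =20
r14=1110 pc3: +8 =28
r15=1111 pc4: +16 =44
r16=10000 pc1: +2 =46
r17=10001 pc2: +4 =50
r18=10010 pc2: +4 =54
r19=10011 pc3: +8 =62
r20=10100 pc2: +4 =66
r21=10101 pc3: +8 =74
r22=10110 pc3: +8 =82
r23=10111 pc4: +16 =98
r24=11000 pc2: +4 =102
r25=11001 pc3: +8 =110
r26=11010 pc3: +8 =118
r27=11011 pc4: +16 =134
r28=11100 pc3: +8 =142
r29=11101 pc4: +16 =158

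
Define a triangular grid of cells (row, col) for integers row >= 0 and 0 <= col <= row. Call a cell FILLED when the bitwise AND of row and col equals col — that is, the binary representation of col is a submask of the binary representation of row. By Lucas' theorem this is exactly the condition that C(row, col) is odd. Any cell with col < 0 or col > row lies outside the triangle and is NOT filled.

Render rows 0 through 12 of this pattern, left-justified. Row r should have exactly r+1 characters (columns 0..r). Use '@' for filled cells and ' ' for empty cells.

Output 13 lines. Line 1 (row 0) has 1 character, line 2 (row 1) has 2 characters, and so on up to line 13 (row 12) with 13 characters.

Answer: @
@@
@ @
@@@@
@   @
@@  @@
@ @ @ @
@@@@@@@@
@       @
@@      @@
@ @     @ @
@@@@    @@@@
@   @   @   @

Derivation:
r0=0: @
r1=1: @@
r2=10: @ @
r3=11: @@@@
r4=100: @   @
r5=101: @@  @@
r6=110: @ @ @ @
r7=111: @@@@@@@@
r8=1000: @       @
r9=1001: @@      @@
r10=1010: @ @     @ @
r11=1011: @@@@    @@@@
r12=1100: @   @   @   @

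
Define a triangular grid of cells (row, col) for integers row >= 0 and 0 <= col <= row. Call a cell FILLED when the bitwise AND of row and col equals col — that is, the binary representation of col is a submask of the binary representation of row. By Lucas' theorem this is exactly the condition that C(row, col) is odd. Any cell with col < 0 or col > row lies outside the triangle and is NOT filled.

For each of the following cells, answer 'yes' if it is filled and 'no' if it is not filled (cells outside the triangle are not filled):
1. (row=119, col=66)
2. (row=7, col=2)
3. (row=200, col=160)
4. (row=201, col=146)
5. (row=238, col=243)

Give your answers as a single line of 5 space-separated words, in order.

Answer: yes yes no no no

Derivation:
(119,66): row=0b1110111, col=0b1000010, row AND col = 0b1000010 = 66; 66 == 66 -> filled
(7,2): row=0b111, col=0b10, row AND col = 0b10 = 2; 2 == 2 -> filled
(200,160): row=0b11001000, col=0b10100000, row AND col = 0b10000000 = 128; 128 != 160 -> empty
(201,146): row=0b11001001, col=0b10010010, row AND col = 0b10000000 = 128; 128 != 146 -> empty
(238,243): col outside [0, 238] -> not filled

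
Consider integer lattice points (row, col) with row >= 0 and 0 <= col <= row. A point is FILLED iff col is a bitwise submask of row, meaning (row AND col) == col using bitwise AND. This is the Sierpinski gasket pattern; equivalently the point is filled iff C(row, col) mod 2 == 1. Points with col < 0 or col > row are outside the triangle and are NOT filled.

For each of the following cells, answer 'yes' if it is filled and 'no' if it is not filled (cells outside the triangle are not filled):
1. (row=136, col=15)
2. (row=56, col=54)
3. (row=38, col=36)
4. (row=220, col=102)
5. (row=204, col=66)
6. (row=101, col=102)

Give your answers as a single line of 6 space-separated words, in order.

Answer: no no yes no no no

Derivation:
(136,15): row=0b10001000, col=0b1111, row AND col = 0b1000 = 8; 8 != 15 -> empty
(56,54): row=0b111000, col=0b110110, row AND col = 0b110000 = 48; 48 != 54 -> empty
(38,36): row=0b100110, col=0b100100, row AND col = 0b100100 = 36; 36 == 36 -> filled
(220,102): row=0b11011100, col=0b1100110, row AND col = 0b1000100 = 68; 68 != 102 -> empty
(204,66): row=0b11001100, col=0b1000010, row AND col = 0b1000000 = 64; 64 != 66 -> empty
(101,102): col outside [0, 101] -> not filled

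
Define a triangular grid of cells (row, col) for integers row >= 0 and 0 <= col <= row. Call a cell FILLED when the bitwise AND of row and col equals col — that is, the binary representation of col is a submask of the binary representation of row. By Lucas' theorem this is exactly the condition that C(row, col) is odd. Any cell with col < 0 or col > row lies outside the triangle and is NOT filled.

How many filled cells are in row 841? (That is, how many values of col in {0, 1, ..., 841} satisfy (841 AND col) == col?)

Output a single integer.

841 in binary = 1101001001
popcount(841) = number of 1-bits in 1101001001 = 5
A col c satisfies (841 AND c) == c iff every set bit of c is also set in 841; each of the 5 set bits of 841 can independently be on or off in c.
count = 2^5 = 32

Answer: 32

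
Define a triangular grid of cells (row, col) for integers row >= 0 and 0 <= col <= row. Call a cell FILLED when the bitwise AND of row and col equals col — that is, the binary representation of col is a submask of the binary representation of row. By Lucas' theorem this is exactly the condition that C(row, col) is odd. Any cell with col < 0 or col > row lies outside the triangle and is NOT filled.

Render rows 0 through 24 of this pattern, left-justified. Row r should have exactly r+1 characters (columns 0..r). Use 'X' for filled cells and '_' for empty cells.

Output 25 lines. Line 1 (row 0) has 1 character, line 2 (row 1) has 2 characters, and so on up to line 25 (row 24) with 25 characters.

Answer: X
XX
X_X
XXXX
X___X
XX__XX
X_X_X_X
XXXXXXXX
X_______X
XX______XX
X_X_____X_X
XXXX____XXXX
X___X___X___X
XX__XX__XX__XX
X_X_X_X_X_X_X_X
XXXXXXXXXXXXXXXX
X_______________X
XX______________XX
X_X_____________X_X
XXXX____________XXXX
X___X___________X___X
XX__XX__________XX__XX
X_X_X_X_________X_X_X_X
XXXXXXXX________XXXXXXXX
X_______X_______X_______X

Derivation:
r0=0: X
r1=1: XX
r2=10: X_X
r3=11: XXXX
r4=100: X___X
r5=101: XX__XX
r6=110: X_X_X_X
r7=111: XXXXXXXX
r8=1000: X_______X
r9=1001: XX______XX
r10=1010: X_X_____X_X
r11=1011: XXXX____XXXX
r12=1100: X___X___X___X
r13=1101: XX__XX__XX__XX
r14=1110: X_X_X_X_X_X_X_X
r15=1111: XXXXXXXXXXXXXXXX
r16=10000: X_______________X
r17=10001: XX______________XX
r18=10010: X_X_____________X_X
r19=10011: XXXX____________XXXX
r20=10100: X___X___________X___X
r21=10101: XX__XX__________XX__XX
r22=10110: X_X_X_X_________X_X_X_X
r23=10111: XXXXXXXX________XXXXXXXX
r24=11000: X_______X_______X_______X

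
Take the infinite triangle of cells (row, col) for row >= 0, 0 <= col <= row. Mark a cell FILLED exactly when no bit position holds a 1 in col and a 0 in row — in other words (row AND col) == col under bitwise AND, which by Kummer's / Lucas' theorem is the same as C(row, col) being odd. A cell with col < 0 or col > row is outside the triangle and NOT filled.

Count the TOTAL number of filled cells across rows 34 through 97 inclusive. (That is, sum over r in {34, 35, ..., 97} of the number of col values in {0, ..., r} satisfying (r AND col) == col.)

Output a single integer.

r34=100010 pc2: +4 =4
r35=100011 pc3: +8 =12
r36=100100 pc2: +4 =16
r37=100101 pc3: +8 =24
r38=100110 pc3: +8 =32
r39=100111 pc4: +16 =48
r40=101000 pc2: +4 =52
r41=101001 pc3: +8 =60
r42=101010 pc3: +8 =68
r43=101011 pc4: +16 =84
r44=101100 pc3: +8 =92
r45=101101 pc4: +16 =108
r46=101110 pc4: +16 =124
r47=101111 pc5: +32 =156
r48=110000 pc2: +4 =160
r49=110001 pc3: +8 =168
r50=110010 pc3: +8 =176
r51=110011 pc4: +16 =192
r52=110100 pc3: +8 =200
r53=110101 pc4: +16 =216
r54=110110 pc4: +16 =232
r55=110111 pc5: +32 =264
r56=111000 pc3: +8 =272
r57=111001 pc4: +16 =288
r58=111010 pc4: +16 =304
r59=111011 pc5: +32 =336
r60=111100 pc4: +16 =352
r61=111101 pc5: +32 =384
r62=111110 pc5: +32 =416
r63=111111 pc6: +64 =480
r64=1000000 pc1: +2 =482
r65=1000001 pc2: +4 =486
r66=1000010 pc2: +4 =490
r67=1000011 pc3: +8 =498
r68=1000100 pc2: +4 =502
r69=1000101 pc3: +8 =510
r70=1000110 pc3: +8 =518
r71=1000111 pc4: +16 =534
r72=1001000 pc2: +4 =538
r73=1001001 pc3: +8 =546
r74=1001010 pc3: +8 =554
r75=1001011 pc4: +16 =570
r76=1001100 pc3: +8 =578
r77=1001101 pc4: +16 =594
r78=1001110 pc4: +16 =610
r79=1001111 pc5: +32 =642
r80=1010000 pc2: +4 =646
r81=1010001 pc3: +8 =654
r82=1010010 pc3: +8 =662
r83=1010011 pc4: +16 =678
r84=1010100 pc3: +8 =686
r85=1010101 pc4: +16 =702
r86=1010110 pc4: +16 =718
r87=1010111 pc5: +32 =750
r88=1011000 pc3: +8 =758
r89=1011001 pc4: +16 =774
r90=1011010 pc4: +16 =790
r91=1011011 pc5: +32 =822
r92=1011100 pc4: +16 =838
r93=1011101 pc5: +32 =870
r94=1011110 pc5: +32 =902
r95=1011111 pc6: +64 =966
r96=1100000 pc2: +4 =970
r97=1100001 pc3: +8 =978

Answer: 978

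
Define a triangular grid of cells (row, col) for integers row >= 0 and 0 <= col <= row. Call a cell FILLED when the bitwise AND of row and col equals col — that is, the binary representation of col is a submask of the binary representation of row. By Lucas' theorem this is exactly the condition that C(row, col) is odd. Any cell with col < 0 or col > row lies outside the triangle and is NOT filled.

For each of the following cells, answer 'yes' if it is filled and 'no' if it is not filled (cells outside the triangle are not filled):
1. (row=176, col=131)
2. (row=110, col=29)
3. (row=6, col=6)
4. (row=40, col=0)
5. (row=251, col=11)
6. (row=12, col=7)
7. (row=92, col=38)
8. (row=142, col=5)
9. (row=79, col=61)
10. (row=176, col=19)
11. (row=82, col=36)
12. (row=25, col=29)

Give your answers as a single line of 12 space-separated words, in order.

(176,131): row=0b10110000, col=0b10000011, row AND col = 0b10000000 = 128; 128 != 131 -> empty
(110,29): row=0b1101110, col=0b11101, row AND col = 0b1100 = 12; 12 != 29 -> empty
(6,6): row=0b110, col=0b110, row AND col = 0b110 = 6; 6 == 6 -> filled
(40,0): row=0b101000, col=0b0, row AND col = 0b0 = 0; 0 == 0 -> filled
(251,11): row=0b11111011, col=0b1011, row AND col = 0b1011 = 11; 11 == 11 -> filled
(12,7): row=0b1100, col=0b111, row AND col = 0b100 = 4; 4 != 7 -> empty
(92,38): row=0b1011100, col=0b100110, row AND col = 0b100 = 4; 4 != 38 -> empty
(142,5): row=0b10001110, col=0b101, row AND col = 0b100 = 4; 4 != 5 -> empty
(79,61): row=0b1001111, col=0b111101, row AND col = 0b1101 = 13; 13 != 61 -> empty
(176,19): row=0b10110000, col=0b10011, row AND col = 0b10000 = 16; 16 != 19 -> empty
(82,36): row=0b1010010, col=0b100100, row AND col = 0b0 = 0; 0 != 36 -> empty
(25,29): col outside [0, 25] -> not filled

Answer: no no yes yes yes no no no no no no no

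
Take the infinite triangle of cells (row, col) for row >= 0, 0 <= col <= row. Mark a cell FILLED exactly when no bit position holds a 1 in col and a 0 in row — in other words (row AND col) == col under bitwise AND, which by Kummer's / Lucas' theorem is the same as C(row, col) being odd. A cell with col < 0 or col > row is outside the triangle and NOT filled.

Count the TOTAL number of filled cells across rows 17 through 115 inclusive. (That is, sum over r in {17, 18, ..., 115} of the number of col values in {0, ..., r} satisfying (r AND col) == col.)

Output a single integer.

r17=10001 pc2: +4 =4
r18=10010 pc2: +4 =8
r19=10011 pc3: +8 =16
r20=10100 pc2: +4 =20
r21=10101 pc3: +8 =28
r22=10110 pc3: +8 =36
r23=10111 pc4: +16 =52
r24=11000 pc2: +4 =56
r25=11001 pc3: +8 =64
r26=11010 pc3: +8 =72
r27=11011 pc4: +16 =88
r28=11100 pc3: +8 =96
r29=11101 pc4: +16 =112
r30=11110 pc4: +16 =128
r31=11111 pc5: +32 =160
r32=100000 pc1: +2 =162
r33=100001 pc2: +4 =166
r34=100010 pc2: +4 =170
r35=100011 pc3: +8 =178
r36=100100 pc2: +4 =182
r37=100101 pc3: +8 =190
r38=100110 pc3: +8 =198
r39=100111 pc4: +16 =214
r40=101000 pc2: +4 =218
r41=101001 pc3: +8 =226
r42=101010 pc3: +8 =234
r43=101011 pc4: +16 =250
r44=101100 pc3: +8 =258
r45=101101 pc4: +16 =274
r46=101110 pc4: +16 =290
r47=101111 pc5: +32 =322
r48=110000 pc2: +4 =326
r49=110001 pc3: +8 =334
r50=110010 pc3: +8 =342
r51=110011 pc4: +16 =358
r52=110100 pc3: +8 =366
r53=110101 pc4: +16 =382
r54=110110 pc4: +16 =398
r55=110111 pc5: +32 =430
r56=111000 pc3: +8 =438
r57=111001 pc4: +16 =454
r58=111010 pc4: +16 =470
r59=111011 pc5: +32 =502
r60=111100 pc4: +16 =518
r61=111101 pc5: +32 =550
r62=111110 pc5: +32 =582
r63=111111 pc6: +64 =646
r64=1000000 pc1: +2 =648
r65=1000001 pc2: +4 =652
r66=1000010 pc2: +4 =656
r67=1000011 pc3: +8 =664
r68=1000100 pc2: +4 =668
r69=1000101 pc3: +8 =676
r70=1000110 pc3: +8 =684
r71=1000111 pc4: +16 =700
r72=1001000 pc2: +4 =704
r73=1001001 pc3: +8 =712
r74=1001010 pc3: +8 =720
r75=1001011 pc4: +16 =736
r76=1001100 pc3: +8 =744
r77=1001101 pc4: +16 =760
r78=1001110 pc4: +16 =776
r79=1001111 pc5: +32 =808
r80=1010000 pc2: +4 =812
r81=1010001 pc3: +8 =820
r82=1010010 pc3: +8 =828
r83=1010011 pc4: +16 =844
r84=1010100 pc3: +8 =852
r85=1010101 pc4: +16 =868
r86=1010110 pc4: +16 =884
r87=1010111 pc5: +32 =916
r88=1011000 pc3: +8 =924
r89=1011001 pc4: +16 =940
r90=1011010 pc4: +16 =956
r91=1011011 pc5: +32 =988
r92=1011100 pc4: +16 =1004
r93=1011101 pc5: +32 =1036
r94=1011110 pc5: +32 =1068
r95=1011111 pc6: +64 =1132
r96=1100000 pc2: +4 =1136
r97=1100001 pc3: +8 =1144
r98=1100010 pc3: +8 =1152
r99=1100011 pc4: +16 =1168
r100=1100100 pc3: +8 =1176
r101=1100101 pc4: +16 =1192
r102=1100110 pc4: +16 =1208
r103=1100111 pc5: +32 =1240
r104=1101000 pc3: +8 =1248
r105=1101001 pc4: +16 =1264
r106=1101010 pc4: +16 =1280
r107=1101011 pc5: +32 =1312
r108=1101100 pc4: +16 =1328
r109=1101101 pc5: +32 =1360
r110=1101110 pc5: +32 =1392
r111=1101111 pc6: +64 =1456
r112=1110000 pc3: +8 =1464
r113=1110001 pc4: +16 =1480
r114=1110010 pc4: +16 =1496
r115=1110011 pc5: +32 =1528

Answer: 1528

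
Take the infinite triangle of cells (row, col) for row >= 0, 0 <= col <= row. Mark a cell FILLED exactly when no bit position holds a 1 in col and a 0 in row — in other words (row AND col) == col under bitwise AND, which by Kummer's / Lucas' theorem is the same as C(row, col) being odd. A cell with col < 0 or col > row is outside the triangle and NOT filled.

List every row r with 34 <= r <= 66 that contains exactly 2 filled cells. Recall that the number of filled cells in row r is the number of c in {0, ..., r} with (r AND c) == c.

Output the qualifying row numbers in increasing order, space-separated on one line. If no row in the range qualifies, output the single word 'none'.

Row r has 2^popcount(r) filled cells, so we need popcount(r) = log2(2) = 1.
Scan r = 34..66 and keep those with exactly 1 one-bits:
r=34=100010 popcount=2 -> skip
r=35=100011 popcount=3 -> skip
r=36=100100 popcount=2 -> skip
r=37=100101 popcount=3 -> skip
r=38=100110 popcount=3 -> skip
r=39=100111 popcount=4 -> skip
r=40=101000 popcount=2 -> skip
r=41=101001 popcount=3 -> skip
r=42=101010 popcount=3 -> skip
r=43=101011 popcount=4 -> skip
r=44=101100 popcount=3 -> skip
r=45=101101 popcount=4 -> skip
r=46=101110 popcount=4 -> skip
r=47=101111 popcount=5 -> skip
r=48=110000 popcount=2 -> skip
r=49=110001 popcount=3 -> skip
r=50=110010 popcount=3 -> skip
r=51=110011 popcount=4 -> skip
r=52=110100 popcount=3 -> skip
r=53=110101 popcount=4 -> skip
r=54=110110 popcount=4 -> skip
r=55=110111 popcount=5 -> skip
r=56=111000 popcount=3 -> skip
r=57=111001 popcount=4 -> skip
r=58=111010 popcount=4 -> skip
r=59=111011 popcount=5 -> skip
r=60=111100 popcount=4 -> skip
r=61=111101 popcount=5 -> skip
r=62=111110 popcount=5 -> skip
r=63=111111 popcount=6 -> skip
r=64=1000000 popcount=1 -> KEEP
r=65=1000001 popcount=2 -> skip
r=66=1000010 popcount=2 -> skip
Kept rows: 64

Answer: 64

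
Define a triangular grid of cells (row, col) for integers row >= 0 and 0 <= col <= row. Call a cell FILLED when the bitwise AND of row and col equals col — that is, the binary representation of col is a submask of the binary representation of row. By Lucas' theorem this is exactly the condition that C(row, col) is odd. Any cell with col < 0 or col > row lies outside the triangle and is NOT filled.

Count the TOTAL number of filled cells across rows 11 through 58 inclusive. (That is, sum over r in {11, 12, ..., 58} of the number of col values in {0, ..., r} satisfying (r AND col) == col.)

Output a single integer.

r11=1011 pc3: +8 =8
r12=1100 pc2: +4 =12
r13=1101 pc3: +8 =20
r14=1110 pc3: +8 =28
r15=1111 pc4: +16 =44
r16=10000 pc1: +2 =46
r17=10001 pc2: +4 =50
r18=10010 pc2: +4 =54
r19=10011 pc3: +8 =62
r20=10100 pc2: +4 =66
r21=10101 pc3: +8 =74
r22=10110 pc3: +8 =82
r23=10111 pc4: +16 =98
r24=11000 pc2: +4 =102
r25=11001 pc3: +8 =110
r26=11010 pc3: +8 =118
r27=11011 pc4: +16 =134
r28=11100 pc3: +8 =142
r29=11101 pc4: +16 =158
r30=11110 pc4: +16 =174
r31=11111 pc5: +32 =206
r32=100000 pc1: +2 =208
r33=100001 pc2: +4 =212
r34=100010 pc2: +4 =216
r35=100011 pc3: +8 =224
r36=100100 pc2: +4 =228
r37=100101 pc3: +8 =236
r38=100110 pc3: +8 =244
r39=100111 pc4: +16 =260
r40=101000 pc2: +4 =264
r41=101001 pc3: +8 =272
r42=101010 pc3: +8 =280
r43=101011 pc4: +16 =296
r44=101100 pc3: +8 =304
r45=101101 pc4: +16 =320
r46=101110 pc4: +16 =336
r47=101111 pc5: +32 =368
r48=110000 pc2: +4 =372
r49=110001 pc3: +8 =380
r50=110010 pc3: +8 =388
r51=110011 pc4: +16 =404
r52=110100 pc3: +8 =412
r53=110101 pc4: +16 =428
r54=110110 pc4: +16 =444
r55=110111 pc5: +32 =476
r56=111000 pc3: +8 =484
r57=111001 pc4: +16 =500
r58=111010 pc4: +16 =516

Answer: 516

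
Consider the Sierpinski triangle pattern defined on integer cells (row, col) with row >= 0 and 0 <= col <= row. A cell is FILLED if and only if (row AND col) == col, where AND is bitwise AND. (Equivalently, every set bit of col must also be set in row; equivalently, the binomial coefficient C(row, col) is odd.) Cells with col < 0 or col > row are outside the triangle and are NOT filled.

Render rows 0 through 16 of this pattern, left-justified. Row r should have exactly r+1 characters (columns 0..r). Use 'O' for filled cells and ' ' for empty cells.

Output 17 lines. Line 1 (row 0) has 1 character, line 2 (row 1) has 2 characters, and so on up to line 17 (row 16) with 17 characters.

Answer: O
OO
O O
OOOO
O   O
OO  OO
O O O O
OOOOOOOO
O       O
OO      OO
O O     O O
OOOO    OOOO
O   O   O   O
OO  OO  OO  OO
O O O O O O O O
OOOOOOOOOOOOOOOO
O               O

Derivation:
r0=0: O
r1=1: OO
r2=10: O O
r3=11: OOOO
r4=100: O   O
r5=101: OO  OO
r6=110: O O O O
r7=111: OOOOOOOO
r8=1000: O       O
r9=1001: OO      OO
r10=1010: O O     O O
r11=1011: OOOO    OOOO
r12=1100: O   O   O   O
r13=1101: OO  OO  OO  OO
r14=1110: O O O O O O O O
r15=1111: OOOOOOOOOOOOOOOO
r16=10000: O               O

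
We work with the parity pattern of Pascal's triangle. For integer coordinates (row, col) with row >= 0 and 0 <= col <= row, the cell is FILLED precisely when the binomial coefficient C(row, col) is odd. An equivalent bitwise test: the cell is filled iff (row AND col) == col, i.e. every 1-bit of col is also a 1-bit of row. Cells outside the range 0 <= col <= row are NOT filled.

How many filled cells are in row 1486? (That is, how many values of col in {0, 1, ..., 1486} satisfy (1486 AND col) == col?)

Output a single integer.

1486 in binary = 10111001110
popcount(1486) = number of 1-bits in 10111001110 = 7
A col c satisfies (1486 AND c) == c iff every set bit of c is also set in 1486; each of the 7 set bits of 1486 can independently be on or off in c.
count = 2^7 = 128

Answer: 128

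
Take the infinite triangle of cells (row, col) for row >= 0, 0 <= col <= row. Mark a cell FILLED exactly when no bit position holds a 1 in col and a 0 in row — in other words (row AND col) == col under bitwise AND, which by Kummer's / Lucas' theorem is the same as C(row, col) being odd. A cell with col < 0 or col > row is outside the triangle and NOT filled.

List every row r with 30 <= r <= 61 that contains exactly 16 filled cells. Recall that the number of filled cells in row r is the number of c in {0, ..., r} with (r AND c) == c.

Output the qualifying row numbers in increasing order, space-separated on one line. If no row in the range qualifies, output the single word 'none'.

Answer: 30 39 43 45 46 51 53 54 57 58 60

Derivation:
Row r has 2^popcount(r) filled cells, so we need popcount(r) = log2(16) = 4.
Scan r = 30..61 and keep those with exactly 4 one-bits:
r=30=11110 popcount=4 -> KEEP
r=31=11111 popcount=5 -> skip
r=32=100000 popcount=1 -> skip
r=33=100001 popcount=2 -> skip
r=34=100010 popcount=2 -> skip
r=35=100011 popcount=3 -> skip
r=36=100100 popcount=2 -> skip
r=37=100101 popcount=3 -> skip
r=38=100110 popcount=3 -> skip
r=39=100111 popcount=4 -> KEEP
r=40=101000 popcount=2 -> skip
r=41=101001 popcount=3 -> skip
r=42=101010 popcount=3 -> skip
r=43=101011 popcount=4 -> KEEP
r=44=101100 popcount=3 -> skip
r=45=101101 popcount=4 -> KEEP
r=46=101110 popcount=4 -> KEEP
r=47=101111 popcount=5 -> skip
r=48=110000 popcount=2 -> skip
r=49=110001 popcount=3 -> skip
r=50=110010 popcount=3 -> skip
r=51=110011 popcount=4 -> KEEP
r=52=110100 popcount=3 -> skip
r=53=110101 popcount=4 -> KEEP
r=54=110110 popcount=4 -> KEEP
r=55=110111 popcount=5 -> skip
r=56=111000 popcount=3 -> skip
r=57=111001 popcount=4 -> KEEP
r=58=111010 popcount=4 -> KEEP
r=59=111011 popcount=5 -> skip
r=60=111100 popcount=4 -> KEEP
r=61=111101 popcount=5 -> skip
Kept rows: 30 39 43 45 46 51 53 54 57 58 60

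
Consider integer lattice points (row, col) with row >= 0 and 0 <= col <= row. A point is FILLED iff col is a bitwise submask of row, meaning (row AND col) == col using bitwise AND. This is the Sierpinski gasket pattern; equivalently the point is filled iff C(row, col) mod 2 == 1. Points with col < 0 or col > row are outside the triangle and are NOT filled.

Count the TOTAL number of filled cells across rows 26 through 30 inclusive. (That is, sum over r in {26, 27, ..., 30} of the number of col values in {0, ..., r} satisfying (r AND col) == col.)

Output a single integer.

r26=11010 pc3: +8 =8
r27=11011 pc4: +16 =24
r28=11100 pc3: +8 =32
r29=11101 pc4: +16 =48
r30=11110 pc4: +16 =64

Answer: 64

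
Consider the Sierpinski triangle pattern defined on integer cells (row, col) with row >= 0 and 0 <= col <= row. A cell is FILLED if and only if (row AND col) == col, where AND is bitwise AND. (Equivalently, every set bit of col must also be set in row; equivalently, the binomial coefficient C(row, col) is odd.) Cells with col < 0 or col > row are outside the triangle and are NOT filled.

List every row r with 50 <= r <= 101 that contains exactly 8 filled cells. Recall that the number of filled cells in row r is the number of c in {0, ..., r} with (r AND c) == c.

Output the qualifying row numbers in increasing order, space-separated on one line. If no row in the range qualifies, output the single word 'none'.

Answer: 50 52 56 67 69 70 73 74 76 81 82 84 88 97 98 100

Derivation:
Row r has 2^popcount(r) filled cells, so we need popcount(r) = log2(8) = 3.
Scan r = 50..101 and keep those with exactly 3 one-bits:
r=50=110010 popcount=3 -> KEEP
r=51=110011 popcount=4 -> skip
r=52=110100 popcount=3 -> KEEP
r=53=110101 popcount=4 -> skip
r=54=110110 popcount=4 -> skip
r=55=110111 popcount=5 -> skip
r=56=111000 popcount=3 -> KEEP
r=57=111001 popcount=4 -> skip
r=58=111010 popcount=4 -> skip
r=59=111011 popcount=5 -> skip
r=60=111100 popcount=4 -> skip
r=61=111101 popcount=5 -> skip
r=62=111110 popcount=5 -> skip
r=63=111111 popcount=6 -> skip
r=64=1000000 popcount=1 -> skip
r=65=1000001 popcount=2 -> skip
r=66=1000010 popcount=2 -> skip
r=67=1000011 popcount=3 -> KEEP
r=68=1000100 popcount=2 -> skip
r=69=1000101 popcount=3 -> KEEP
r=70=1000110 popcount=3 -> KEEP
r=71=1000111 popcount=4 -> skip
r=72=1001000 popcount=2 -> skip
r=73=1001001 popcount=3 -> KEEP
r=74=1001010 popcount=3 -> KEEP
r=75=1001011 popcount=4 -> skip
r=76=1001100 popcount=3 -> KEEP
r=77=1001101 popcount=4 -> skip
r=78=1001110 popcount=4 -> skip
r=79=1001111 popcount=5 -> skip
r=80=1010000 popcount=2 -> skip
r=81=1010001 popcount=3 -> KEEP
r=82=1010010 popcount=3 -> KEEP
r=83=1010011 popcount=4 -> skip
r=84=1010100 popcount=3 -> KEEP
r=85=1010101 popcount=4 -> skip
r=86=1010110 popcount=4 -> skip
r=87=1010111 popcount=5 -> skip
r=88=1011000 popcount=3 -> KEEP
r=89=1011001 popcount=4 -> skip
r=90=1011010 popcount=4 -> skip
r=91=1011011 popcount=5 -> skip
r=92=1011100 popcount=4 -> skip
r=93=1011101 popcount=5 -> skip
r=94=1011110 popcount=5 -> skip
r=95=1011111 popcount=6 -> skip
r=96=1100000 popcount=2 -> skip
r=97=1100001 popcount=3 -> KEEP
r=98=1100010 popcount=3 -> KEEP
r=99=1100011 popcount=4 -> skip
r=100=1100100 popcount=3 -> KEEP
r=101=1100101 popcount=4 -> skip
Kept rows: 50 52 56 67 69 70 73 74 76 81 82 84 88 97 98 100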